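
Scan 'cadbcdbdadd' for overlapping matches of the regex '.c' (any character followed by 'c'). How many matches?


Pattern: .c means any character followed by 'c'.
Scanning 'cadbcdbdadd' position-by-position:
  Pos 0: window 'ca' -> no
  Pos 1: window 'ad' -> no
  Pos 2: window 'db' -> no
  Pos 3: window 'bc' -> MATCH
  Pos 4: window 'cd' -> no
  Pos 5: window 'db' -> no
  Pos 6: window 'bd' -> no
  Pos 7: window 'da' -> no
  Pos 8: window 'ad' -> no
  Pos 9: window 'dd' -> no
  Pos 10: window 'd' -> no
Total matches: 1

1


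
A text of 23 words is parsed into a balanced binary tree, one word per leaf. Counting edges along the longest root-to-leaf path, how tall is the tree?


In a balanced binary tree with n leaves the deepest leaf is ceil(log2(n)) edges below the root.
log2(23) = 4.5236
ceil(4.5236) = 5
height (edges) = 5

5


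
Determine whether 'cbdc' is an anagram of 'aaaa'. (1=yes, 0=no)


Sort characters of 'cbdc': 'bccd'
Sort characters of 'aaaa': 'aaaa'
Sorted forms differ -> they are NOT anagrams
Result: 0

0


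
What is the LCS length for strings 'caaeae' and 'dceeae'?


DP table for LCS of 'caaeae' and 'dceeae':
       d  c  e  e  a  e
    0  0  0  0  0  0  0
  c 0  0  1  1  1  1  1
  a 0  0  1  1  1  2  2
  a 0  0  1  1  1  2  2
  e 0  0  1  2  2  2  3
  a 0  0  1  2  2  3  3
  e 0  0  1  2  3  3  4
LCS: 'ceae'
LCS length = 4

4


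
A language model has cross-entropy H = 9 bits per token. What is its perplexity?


Perplexity formula: PP = 2^H
H = 9
PP = 2^9
PP = 2^9 = 512

512


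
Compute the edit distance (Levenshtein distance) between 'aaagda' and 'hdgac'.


Building DP table for s1='aaagda' (len 6) and s2='hdgac' (len 5):
       h  d  g  a  c
    0  1  2  3  4  5
  a 1  1  2  3  3  4
  a 2  2  2  3  3  4
  a 3  3  3  3  3  4
  g 4  4  4  3  4  4
  d 5  5  4  4  4  5
  a 6  6  5  5  4  5
Edit distance = dp[6][5] = 5

5


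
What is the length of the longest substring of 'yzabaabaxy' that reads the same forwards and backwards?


Scanning 'yzabaabaxy' for palindromic substrings.
Substring at positions 2-7: 'abaaba'.
Check: reverse('abaaba') = 'abaaba' -> palindrome confirmed.
Neighbouring characters ('z' / 'x') break symmetry, so it cannot extend further.
No longer palindromic substring exists; longest length = 6

6


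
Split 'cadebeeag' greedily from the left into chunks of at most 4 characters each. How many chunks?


'cadebeeag' has 9 characters.
Chunking with max size 4:
  Chunk 1: 'cade' (positions 0-3)
  Chunk 2: 'beea' (positions 4-7)
  Chunk 3: 'g' (positions 8-8)
Total chunks: ceil(9 / 4) = 3

3


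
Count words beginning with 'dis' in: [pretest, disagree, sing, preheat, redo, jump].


Checking each word for prefix 'dis':
  'pretest' -> no (count: 0)
  'disagree' -> YES, starts with 'dis' (count: 1)
  'sing' -> no (count: 1)
  'preheat' -> no (count: 1)
  'redo' -> no (count: 1)
  'jump' -> no (count: 1)
Total with prefix 'dis': 1

1


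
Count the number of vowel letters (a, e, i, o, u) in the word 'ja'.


Scanning each character of 'ja':
  Position 1: 'j' -> consonant (running count: 0)
  Position 2: 'a' -> vowel (running count: 1)
Total vowels: 1

1


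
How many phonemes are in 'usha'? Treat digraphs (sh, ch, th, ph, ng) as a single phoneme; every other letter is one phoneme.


Parsing 'usha' greedily, digraphs first:
  'u' -> vowel phoneme (phonemes so far: 1)
  'sh' -> digraph (1 consonant phoneme) (phonemes so far: 2)
  'a' -> vowel phoneme (phonemes so far: 3)
Total phonemes: 3

3


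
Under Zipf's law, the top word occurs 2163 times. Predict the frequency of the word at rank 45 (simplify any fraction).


Zipf's law: freq(rank) = f1 / rank
f1 = 2163, rank = 45
freq = 2163 / 45
GCD(2163, 45) = 3
Simplified: 721/15

721/15


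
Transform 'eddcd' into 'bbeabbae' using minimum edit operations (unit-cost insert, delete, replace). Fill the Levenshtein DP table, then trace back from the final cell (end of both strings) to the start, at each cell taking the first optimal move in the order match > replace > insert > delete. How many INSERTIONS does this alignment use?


Edit distance = 7. Backtracking from cell (5, 8) with preference match > replace > insert > delete,
then listing the resulting alignment 'eddcd' -> 'bbeabbae' left to right:
  Step 1: insert 'b' [insertion #1]
  Step 2: insert 'b' [insertion #2]
  Step 3: keep 'e'
  Step 4: insert 'a' [insertion #3]
  Step 5: replace d->b
  Step 6: replace d->b
  Step 7: replace c->a
  Step 8: replace d->e
Total insertions: 3

3


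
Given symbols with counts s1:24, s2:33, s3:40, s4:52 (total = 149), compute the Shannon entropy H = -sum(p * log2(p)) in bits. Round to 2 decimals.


Computing entropy H = -sum(p_i * log2(p_i)):
  s1: p = 24/149 = 0.1611, -p*log2(p) = 0.4243
  s2: p = 33/149 = 0.2215, -p*log2(p) = 0.4817
  s3: p = 40/149 = 0.2685, -p*log2(p) = 0.5093
  s4: p = 52/149 = 0.3490, -p*log2(p) = 0.5300
H = sum of terms = 1.9453
Rounded to 2 decimals: 1.95

1.95


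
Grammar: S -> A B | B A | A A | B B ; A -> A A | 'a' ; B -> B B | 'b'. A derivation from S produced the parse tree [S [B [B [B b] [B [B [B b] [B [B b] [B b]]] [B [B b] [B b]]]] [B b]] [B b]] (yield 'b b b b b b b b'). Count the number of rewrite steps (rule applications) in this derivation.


Every bracketed nonterminal node [X ...] in the tree is produced by exactly one rule application.
Reading the tree off as a leftmost derivation:
  Step 1: S  =>  B B   (applied S -> B B)
  Step 2: B B  =>  B B B   (applied B -> B B)
  Step 3: B B B  =>  B B B B   (applied B -> B B)
  Step 4: B B B B  =>  b B B B   (applied B -> b)
  Step 5: b B B B  =>  b B B B B   (applied B -> B B)
  Step 6: b B B B B  =>  b B B B B B   (applied B -> B B)
  Step 7: b B B B B B  =>  b b B B B B   (applied B -> b)
  Step 8: b b B B B B  =>  b b B B B B B   (applied B -> B B)
  Step 9: b b B B B B B  =>  b b b B B B B   (applied B -> b)
  Step 10: b b b B B B B  =>  b b b b B B B   (applied B -> b)
  Step 11: b b b b B B B  =>  b b b b B B B B   (applied B -> B B)
  Step 12: b b b b B B B B  =>  b b b b b B B B   (applied B -> b)
  Step 13: b b b b b B B B  =>  b b b b b b B B   (applied B -> b)
  Step 14: b b b b b b B B  =>  b b b b b b b B   (applied B -> b)
  Step 15: b b b b b b b B  =>  b b b b b b b b   (applied B -> b)
Final yield: b b b b b b b b
Total rewrite steps: 15

15


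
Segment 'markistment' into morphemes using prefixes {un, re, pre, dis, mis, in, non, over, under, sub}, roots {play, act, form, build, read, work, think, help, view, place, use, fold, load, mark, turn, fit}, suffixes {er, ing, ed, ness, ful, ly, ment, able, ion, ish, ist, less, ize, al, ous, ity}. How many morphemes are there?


Segmenting 'markistment' against the inventory:
  'mark' -> root (morpheme 1)
  'ist' -> suffix (morpheme 2)
  'ment' -> suffix (morpheme 3)
Total morphemes: 3

3


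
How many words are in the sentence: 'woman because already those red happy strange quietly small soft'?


Counting words by splitting on spaces:
  Word 1: 'woman'
  Word 2: 'because'
  Word 3: 'already'
  Word 4: 'those'
  Word 5: 'red'
  Word 6: 'happy'
  Word 7: 'strange'
  Word 8: 'quietly'
  Word 9: 'small'
  Word 10: 'soft'
Total words: 10

10


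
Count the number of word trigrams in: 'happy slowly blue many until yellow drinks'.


Word trigrams from [7] words:
  Trigram 1: (happy slowly blue)
  Trigram 2: (slowly blue many)
  Trigram 3: (blue many until)
  Trigram 4: (many until yellow)
  Trigram 5: (until yellow drinks)
Total word trigrams: 7 - 2 = 5

5


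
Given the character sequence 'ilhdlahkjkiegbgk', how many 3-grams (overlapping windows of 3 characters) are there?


String 'ilhdlahkjkiegbgk' has length L = 16.
Number of overlapping n-grams = L - n + 1
Substituting: 16 - 3 + 1 = 14

14


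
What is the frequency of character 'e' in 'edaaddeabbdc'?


Scanning 'edaaddeabbdc' for 'e':
  Position 0: 'e' -> MATCH (count: 1)
  Position 6: 'e' -> MATCH (count: 2)
Total occurrences of 'e': 2

2


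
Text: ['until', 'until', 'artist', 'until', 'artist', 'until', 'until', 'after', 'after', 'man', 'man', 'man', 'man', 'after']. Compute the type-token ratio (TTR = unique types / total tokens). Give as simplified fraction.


Tokens: 14
Unique types: ('after', 'artist', 'man', 'until') = 4
TTR = 4/14
Simplify: divide both by 2 -> 2/7
TTR = 2/7

2/7


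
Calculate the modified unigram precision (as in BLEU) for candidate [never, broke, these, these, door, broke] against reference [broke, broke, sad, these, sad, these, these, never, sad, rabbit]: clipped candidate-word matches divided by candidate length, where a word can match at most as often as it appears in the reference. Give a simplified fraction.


Reference word counts: {'broke': 2, 'never': 1, 'rabbit': 1, 'sad': 3, 'these': 3}
Checking each candidate word (with clipping):
  'never' -> in reference (ref count 1, used 1/1) -> match (matches: 1)
  'broke' -> in reference (ref count 2, used 1/2) -> match (matches: 2)
  'these' -> in reference (ref count 3, used 1/3) -> match (matches: 3)
  'these' -> in reference (ref count 3, used 2/3) -> match (matches: 4)
  'door' -> not in reference -> no match (matches: 4)
  'broke' -> in reference (ref count 2, used 2/2) -> match (matches: 5)
Clipped matches: 5, Candidate length: 6
Precision = 5/6

5/6


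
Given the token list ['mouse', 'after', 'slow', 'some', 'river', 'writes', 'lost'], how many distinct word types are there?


Listing all tokens and tracking unique types:
  Token 1: 'mouse' -> NEW (unique so far: 1)
  Token 2: 'after' -> NEW (unique so far: 2)
  Token 3: 'slow' -> NEW (unique so far: 3)
  Token 4: 'some' -> NEW (unique so far: 4)
  Token 5: 'river' -> NEW (unique so far: 5)
  Token 6: 'writes' -> NEW (unique so far: 6)
  Token 7: 'lost' -> NEW (unique so far: 7)
Unique types: ('after', 'lost', 'mouse', 'river', 'slow', 'some', 'writes')
Vocabulary size: 7

7


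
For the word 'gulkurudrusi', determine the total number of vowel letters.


Scanning each character of 'gulkurudrusi':
  Position 1: 'g' -> consonant (running count: 0)
  Position 2: 'u' -> vowel (running count: 1)
  Position 3: 'l' -> consonant (running count: 1)
  Position 4: 'k' -> consonant (running count: 1)
  Position 5: 'u' -> vowel (running count: 2)
  Position 6: 'r' -> consonant (running count: 2)
  Position 7: 'u' -> vowel (running count: 3)
  Position 8: 'd' -> consonant (running count: 3)
  Position 9: 'r' -> consonant (running count: 3)
  Position 10: 'u' -> vowel (running count: 4)
  Position 11: 's' -> consonant (running count: 4)
  Position 12: 'i' -> vowel (running count: 5)
Total vowels: 5

5


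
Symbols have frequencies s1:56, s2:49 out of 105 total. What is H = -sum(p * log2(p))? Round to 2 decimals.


Computing entropy H = -sum(p_i * log2(p_i)):
  s1: p = 56/105 = 0.5333, -p*log2(p) = 0.4837
  s2: p = 49/105 = 0.4667, -p*log2(p) = 0.5131
H = sum of terms = 0.9968
Rounded to 2 decimals: 1.00

1.00


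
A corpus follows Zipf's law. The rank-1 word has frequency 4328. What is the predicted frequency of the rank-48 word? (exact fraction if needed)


Zipf's law: freq(rank) = f1 / rank
f1 = 4328, rank = 48
freq = 4328 / 48
GCD(4328, 48) = 8
Simplified: 541/6

541/6


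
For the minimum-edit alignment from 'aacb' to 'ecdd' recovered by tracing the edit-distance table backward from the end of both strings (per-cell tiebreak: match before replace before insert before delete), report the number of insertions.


Edit distance = 4. Backtracking from cell (4, 4) with preference match > replace > insert > delete,
then listing the resulting alignment 'aacb' -> 'ecdd' left to right:
  Step 1: replace a->e
  Step 2: replace a->c
  Step 3: replace c->d
  Step 4: replace b->d
Total insertions: 0

0


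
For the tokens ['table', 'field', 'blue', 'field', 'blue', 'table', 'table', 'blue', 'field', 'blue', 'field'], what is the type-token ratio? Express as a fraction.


Tokens: 11
Unique types: ('blue', 'field', 'table') = 3
TTR = 3/11
Already in lowest terms.

3/11


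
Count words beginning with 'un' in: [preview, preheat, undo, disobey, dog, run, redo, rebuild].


Checking each word for prefix 'un':
  'preview' -> no (count: 0)
  'preheat' -> no (count: 0)
  'undo' -> YES, starts with 'un' (count: 1)
  'disobey' -> no (count: 1)
  'dog' -> no (count: 1)
  'run' -> no (count: 1)
  'redo' -> no (count: 1)
  'rebuild' -> no (count: 1)
Total with prefix 'un': 1

1


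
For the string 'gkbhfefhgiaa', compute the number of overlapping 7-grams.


String 'gkbhfefhgiaa' has length L = 12.
Number of overlapping n-grams = L - n + 1
Substituting: 12 - 7 + 1 = 6

6


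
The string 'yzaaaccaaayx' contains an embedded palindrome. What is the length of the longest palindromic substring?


Scanning 'yzaaaccaaayx' for palindromic substrings.
Substring at positions 2-9: 'aaaccaaa'.
Check: reverse('aaaccaaa') = 'aaaccaaa' -> palindrome confirmed.
Neighbouring characters ('z' / 'y') break symmetry, so it cannot extend further.
No longer palindromic substring exists; longest length = 8

8


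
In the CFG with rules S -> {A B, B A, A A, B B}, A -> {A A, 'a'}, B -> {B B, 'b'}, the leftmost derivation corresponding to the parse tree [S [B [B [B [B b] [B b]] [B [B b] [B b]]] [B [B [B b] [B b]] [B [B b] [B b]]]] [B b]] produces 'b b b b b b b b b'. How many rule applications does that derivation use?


Every bracketed nonterminal node [X ...] in the tree is produced by exactly one rule application.
Reading the tree off as a leftmost derivation:
  Step 1: S  =>  B B   (applied S -> B B)
  Step 2: B B  =>  B B B   (applied B -> B B)
  Step 3: B B B  =>  B B B B   (applied B -> B B)
  Step 4: B B B B  =>  B B B B B   (applied B -> B B)
  Step 5: B B B B B  =>  b B B B B   (applied B -> b)
  Step 6: b B B B B  =>  b b B B B   (applied B -> b)
  Step 7: b b B B B  =>  b b B B B B   (applied B -> B B)
  Step 8: b b B B B B  =>  b b b B B B   (applied B -> b)
  Step 9: b b b B B B  =>  b b b b B B   (applied B -> b)
  Step 10: b b b b B B  =>  b b b b B B B   (applied B -> B B)
  Step 11: b b b b B B B  =>  b b b b B B B B   (applied B -> B B)
  Step 12: b b b b B B B B  =>  b b b b b B B B   (applied B -> b)
  Step 13: b b b b b B B B  =>  b b b b b b B B   (applied B -> b)
  Step 14: b b b b b b B B  =>  b b b b b b B B B   (applied B -> B B)
  Step 15: b b b b b b B B B  =>  b b b b b b b B B   (applied B -> b)
  Step 16: b b b b b b b B B  =>  b b b b b b b b B   (applied B -> b)
  Step 17: b b b b b b b b B  =>  b b b b b b b b b   (applied B -> b)
Final yield: b b b b b b b b b
Total rewrite steps: 17

17


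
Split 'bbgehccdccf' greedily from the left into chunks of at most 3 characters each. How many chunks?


'bbgehccdccf' has 11 characters.
Chunking with max size 3:
  Chunk 1: 'bbg' (positions 0-2)
  Chunk 2: 'ehc' (positions 3-5)
  Chunk 3: 'cdc' (positions 6-8)
  Chunk 4: 'cf' (positions 9-10)
Total chunks: ceil(11 / 3) = 4

4


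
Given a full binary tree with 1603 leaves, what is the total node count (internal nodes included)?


Leaf nodes (terminals): 1603
Internal nodes = n - 1 = 1603 - 1 = 1602
Total = leaves + internal = 1603 + 1602 = 3205

3205


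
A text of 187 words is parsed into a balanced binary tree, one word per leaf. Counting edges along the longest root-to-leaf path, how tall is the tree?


In a balanced binary tree with n leaves the deepest leaf is ceil(log2(n)) edges below the root.
log2(187) = 7.5469
ceil(7.5469) = 8
height (edges) = 8

8


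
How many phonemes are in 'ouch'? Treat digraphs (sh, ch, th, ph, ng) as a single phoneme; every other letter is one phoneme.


Parsing 'ouch' greedily, digraphs first:
  'o' -> vowel phoneme (phonemes so far: 1)
  'u' -> vowel phoneme (phonemes so far: 2)
  'ch' -> digraph (1 consonant phoneme) (phonemes so far: 3)
Total phonemes: 3

3


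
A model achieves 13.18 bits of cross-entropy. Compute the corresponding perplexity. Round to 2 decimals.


Perplexity formula: PP = 2^H
H = 13.18
PP = 2^13.18
Decompose: 2^13.18 = 2^13 * 2^0.18
2^13 = 8192, 2^0.18 ~ 1.1328839
PP ~ 8192 * 1.1328839 = 9280.5849088
Rounded to 2 decimals: 9280.58

9280.58


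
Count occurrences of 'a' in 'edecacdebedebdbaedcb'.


Scanning 'edecacdebedebdbaedcb' for 'a':
  Position 4: 'a' -> MATCH (count: 1)
  Position 15: 'a' -> MATCH (count: 2)
Total occurrences of 'a': 2

2


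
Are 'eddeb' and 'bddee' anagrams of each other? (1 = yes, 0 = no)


Sort characters of 'eddeb': 'bddee'
Sort characters of 'bddee': 'bddee'
Sorted forms match -> they ARE anagrams
Result: 1

1


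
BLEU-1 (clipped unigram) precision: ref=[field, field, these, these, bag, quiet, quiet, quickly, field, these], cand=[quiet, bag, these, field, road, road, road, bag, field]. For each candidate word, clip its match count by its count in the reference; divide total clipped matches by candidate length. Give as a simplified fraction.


Reference word counts: {'bag': 1, 'field': 3, 'quickly': 1, 'quiet': 2, 'these': 3}
Checking each candidate word (with clipping):
  'quiet' -> in reference (ref count 2, used 1/2) -> match (matches: 1)
  'bag' -> in reference (ref count 1, used 1/1) -> match (matches: 2)
  'these' -> in reference (ref count 3, used 1/3) -> match (matches: 3)
  'field' -> in reference (ref count 3, used 1/3) -> match (matches: 4)
  'road' -> not in reference -> no match (matches: 4)
  'road' -> not in reference -> no match (matches: 4)
  'road' -> not in reference -> no match (matches: 4)
  'bag' -> ref count 1 already used up (1/1) -> clipped, no match (matches: 4)
  'field' -> in reference (ref count 3, used 2/3) -> match (matches: 5)
Clipped matches: 5, Candidate length: 9
Precision = 5/9

5/9


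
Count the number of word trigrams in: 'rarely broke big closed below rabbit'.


Word trigrams from [6] words:
  Trigram 1: (rarely broke big)
  Trigram 2: (broke big closed)
  Trigram 3: (big closed below)
  Trigram 4: (closed below rabbit)
Total word trigrams: 6 - 2 = 4

4


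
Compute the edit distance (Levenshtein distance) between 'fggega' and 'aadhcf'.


Building DP table for s1='fggega' (len 6) and s2='aadhcf' (len 6):
       a  a  d  h  c  f
    0  1  2  3  4  5  6
  f 1  1  2  3  4  5  5
  g 2  2  2  3  4  5  6
  g 3  3  3  3  4  5  6
  e 4  4  4  4  4  5  6
  g 5  5  5  5  5  5  6
  a 6  5  5  6  6  6  6
Edit distance = dp[6][6] = 6

6


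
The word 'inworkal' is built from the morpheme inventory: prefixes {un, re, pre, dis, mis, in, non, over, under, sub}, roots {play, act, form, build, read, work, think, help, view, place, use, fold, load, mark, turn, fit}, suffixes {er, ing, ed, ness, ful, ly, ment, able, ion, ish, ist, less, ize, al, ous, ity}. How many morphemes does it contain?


Segmenting 'inworkal' against the inventory:
  'in' -> prefix (morpheme 1)
  'work' -> root (morpheme 2)
  'al' -> suffix (morpheme 3)
Total morphemes: 3

3


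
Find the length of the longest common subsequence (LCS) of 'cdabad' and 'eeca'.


DP table for LCS of 'cdabad' and 'eeca':
       e  e  c  a
    0  0  0  0  0
  c 0  0  0  1  1
  d 0  0  0  1  1
  a 0  0  0  1  2
  b 0  0  0  1  2
  a 0  0  0  1  2
  d 0  0  0  1  2
LCS: 'ca'
LCS length = 2

2


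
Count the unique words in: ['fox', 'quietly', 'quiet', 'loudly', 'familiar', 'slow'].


Listing all tokens and tracking unique types:
  Token 1: 'fox' -> NEW (unique so far: 1)
  Token 2: 'quietly' -> NEW (unique so far: 2)
  Token 3: 'quiet' -> NEW (unique so far: 3)
  Token 4: 'loudly' -> NEW (unique so far: 4)
  Token 5: 'familiar' -> NEW (unique so far: 5)
  Token 6: 'slow' -> NEW (unique so far: 6)
Unique types: ('familiar', 'fox', 'loudly', 'quiet', 'quietly', 'slow')
Vocabulary size: 6

6


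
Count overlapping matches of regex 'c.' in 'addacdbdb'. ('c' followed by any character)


Pattern: c. means 'c' followed by any character.
Scanning 'addacdbdb' position-by-position:
  Pos 0: window 'ad' -> no
  Pos 1: window 'dd' -> no
  Pos 2: window 'da' -> no
  Pos 3: window 'ac' -> no
  Pos 4: window 'cd' -> MATCH
  Pos 5: window 'db' -> no
  Pos 6: window 'bd' -> no
  Pos 7: window 'db' -> no
  Pos 8: window 'b' -> no
Total matches: 1

1


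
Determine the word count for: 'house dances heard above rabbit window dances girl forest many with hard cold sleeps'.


Counting words by splitting on spaces:
  Word 1: 'house'
  Word 2: 'dances'
  Word 3: 'heard'
  Word 4: 'above'
  Word 5: 'rabbit'
  Word 6: 'window'
  Word 7: 'dances'
  Word 8: 'girl'
  Word 9: 'forest'
  Word 10: 'many'
  Word 11: 'with'
  Word 12: 'hard'
  Word 13: 'cold'
  Word 14: 'sleeps'
Total words: 14

14


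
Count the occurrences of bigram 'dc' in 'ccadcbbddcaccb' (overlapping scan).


Scanning 'ccadcbbddcaccb' for bigram 'dc':
  Position 0: 'cc' -> no
  Position 1: 'ca' -> no
  Position 2: 'ad' -> no
  Position 3: 'dc' -> MATCH
  Position 4: 'cb' -> no
  Position 5: 'bb' -> no
  Position 6: 'bd' -> no
  Position 7: 'dd' -> no
  Position 8: 'dc' -> MATCH
  Position 9: 'ca' -> no
  Position 10: 'ac' -> no
  Position 11: 'cc' -> no
  Position 12: 'cb' -> no
Total matches: 2

2


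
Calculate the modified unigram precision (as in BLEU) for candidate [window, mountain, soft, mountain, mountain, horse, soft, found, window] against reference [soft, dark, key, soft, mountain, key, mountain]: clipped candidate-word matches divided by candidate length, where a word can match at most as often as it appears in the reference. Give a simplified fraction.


Reference word counts: {'dark': 1, 'key': 2, 'mountain': 2, 'soft': 2}
Checking each candidate word (with clipping):
  'window' -> not in reference -> no match (matches: 0)
  'mountain' -> in reference (ref count 2, used 1/2) -> match (matches: 1)
  'soft' -> in reference (ref count 2, used 1/2) -> match (matches: 2)
  'mountain' -> in reference (ref count 2, used 2/2) -> match (matches: 3)
  'mountain' -> ref count 2 already used up (2/2) -> clipped, no match (matches: 3)
  'horse' -> not in reference -> no match (matches: 3)
  'soft' -> in reference (ref count 2, used 2/2) -> match (matches: 4)
  'found' -> not in reference -> no match (matches: 4)
  'window' -> not in reference -> no match (matches: 4)
Clipped matches: 4, Candidate length: 9
Precision = 4/9

4/9


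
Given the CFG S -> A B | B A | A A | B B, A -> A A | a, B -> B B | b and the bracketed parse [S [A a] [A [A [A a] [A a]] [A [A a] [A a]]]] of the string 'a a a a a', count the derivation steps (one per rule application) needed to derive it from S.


Every bracketed nonterminal node [X ...] in the tree is produced by exactly one rule application.
Reading the tree off as a leftmost derivation:
  Step 1: S  =>  A A   (applied S -> A A)
  Step 2: A A  =>  a A   (applied A -> a)
  Step 3: a A  =>  a A A   (applied A -> A A)
  Step 4: a A A  =>  a A A A   (applied A -> A A)
  Step 5: a A A A  =>  a a A A   (applied A -> a)
  Step 6: a a A A  =>  a a a A   (applied A -> a)
  Step 7: a a a A  =>  a a a A A   (applied A -> A A)
  Step 8: a a a A A  =>  a a a a A   (applied A -> a)
  Step 9: a a a a A  =>  a a a a a   (applied A -> a)
Final yield: a a a a a
Total rewrite steps: 9

9


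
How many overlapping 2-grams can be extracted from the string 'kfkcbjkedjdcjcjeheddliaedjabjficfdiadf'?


String 'kfkcbjkedjdcjcjeheddliaedjabjficfdiadf' has length L = 38.
Number of overlapping n-grams = L - n + 1
Substituting: 38 - 2 + 1 = 37

37


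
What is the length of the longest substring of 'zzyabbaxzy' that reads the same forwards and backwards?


Scanning 'zzyabbaxzy' for palindromic substrings.
Substring at positions 3-6: 'abba'.
Check: reverse('abba') = 'abba' -> palindrome confirmed.
Neighbouring characters ('y' / 'x') break symmetry, so it cannot extend further.
No longer palindromic substring exists; longest length = 4

4


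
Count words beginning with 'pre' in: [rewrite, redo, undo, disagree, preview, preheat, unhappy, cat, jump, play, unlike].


Checking each word for prefix 'pre':
  'rewrite' -> no (count: 0)
  'redo' -> no (count: 0)
  'undo' -> no (count: 0)
  'disagree' -> no (count: 0)
  'preview' -> YES, starts with 'pre' (count: 1)
  'preheat' -> YES, starts with 'pre' (count: 2)
  'unhappy' -> no (count: 2)
  'cat' -> no (count: 2)
  'jump' -> no (count: 2)
  'play' -> no (count: 2)
  'unlike' -> no (count: 2)
Total with prefix 'pre': 2

2


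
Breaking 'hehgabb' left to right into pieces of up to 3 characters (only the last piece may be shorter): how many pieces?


'hehgabb' has 7 characters.
Chunking with max size 3:
  Chunk 1: 'heh' (positions 0-2)
  Chunk 2: 'gab' (positions 3-5)
  Chunk 3: 'b' (positions 6-6)
Total chunks: ceil(7 / 3) = 3

3


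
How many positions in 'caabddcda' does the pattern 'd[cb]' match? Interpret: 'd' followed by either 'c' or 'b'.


Pattern: d[cb] means 'd' followed by either 'c' or 'b'.
Scanning 'caabddcda' position-by-position:
  Pos 0: window 'ca' -> no
  Pos 1: window 'aa' -> no
  Pos 2: window 'ab' -> no
  Pos 3: window 'bd' -> no
  Pos 4: window 'dd' -> no
  Pos 5: window 'dc' -> MATCH
  Pos 6: window 'cd' -> no
  Pos 7: window 'da' -> no
  Pos 8: window 'a' -> no
Total matches: 1

1


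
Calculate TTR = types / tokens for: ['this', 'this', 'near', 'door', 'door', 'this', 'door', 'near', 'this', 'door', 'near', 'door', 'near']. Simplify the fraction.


Tokens: 13
Unique types: ('door', 'near', 'this') = 3
TTR = 3/13
Already in lowest terms.

3/13


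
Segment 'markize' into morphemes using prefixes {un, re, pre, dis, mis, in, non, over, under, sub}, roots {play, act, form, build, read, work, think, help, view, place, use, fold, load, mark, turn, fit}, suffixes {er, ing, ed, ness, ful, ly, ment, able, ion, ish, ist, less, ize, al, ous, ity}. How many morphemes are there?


Segmenting 'markize' against the inventory:
  'mark' -> root (morpheme 1)
  'ize' -> suffix (morpheme 2)
Total morphemes: 2

2


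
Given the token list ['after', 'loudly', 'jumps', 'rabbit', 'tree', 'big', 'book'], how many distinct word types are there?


Listing all tokens and tracking unique types:
  Token 1: 'after' -> NEW (unique so far: 1)
  Token 2: 'loudly' -> NEW (unique so far: 2)
  Token 3: 'jumps' -> NEW (unique so far: 3)
  Token 4: 'rabbit' -> NEW (unique so far: 4)
  Token 5: 'tree' -> NEW (unique so far: 5)
  Token 6: 'big' -> NEW (unique so far: 6)
  Token 7: 'book' -> NEW (unique so far: 7)
Unique types: ('after', 'big', 'book', 'jumps', 'loudly', 'rabbit', 'tree')
Vocabulary size: 7

7


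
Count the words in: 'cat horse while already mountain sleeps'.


Counting words by splitting on spaces:
  Word 1: 'cat'
  Word 2: 'horse'
  Word 3: 'while'
  Word 4: 'already'
  Word 5: 'mountain'
  Word 6: 'sleeps'
Total words: 6

6


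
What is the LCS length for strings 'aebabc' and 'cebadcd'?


DP table for LCS of 'aebabc' and 'cebadcd':
       c  e  b  a  d  c  d
    0  0  0  0  0  0  0  0
  a 0  0  0  0  1  1  1  1
  e 0  0  1  1  1  1  1  1
  b 0  0  1  2  2  2  2  2
  a 0  0  1  2  3  3  3  3
  b 0  0  1  2  3  3  3  3
  c 0  1  1  2  3  3  4  4
LCS: 'ebac'
LCS length = 4

4


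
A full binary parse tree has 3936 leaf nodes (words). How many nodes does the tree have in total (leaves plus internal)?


Leaf nodes (terminals): 3936
Internal nodes = n - 1 = 3936 - 1 = 3935
Total = leaves + internal = 3936 + 3935 = 7871

7871


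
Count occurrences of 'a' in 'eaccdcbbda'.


Scanning 'eaccdcbbda' for 'a':
  Position 1: 'a' -> MATCH (count: 1)
  Position 9: 'a' -> MATCH (count: 2)
Total occurrences of 'a': 2

2


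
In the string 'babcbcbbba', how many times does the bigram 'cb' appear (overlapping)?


Scanning 'babcbcbbba' for bigram 'cb':
  Position 0: 'ba' -> no
  Position 1: 'ab' -> no
  Position 2: 'bc' -> no
  Position 3: 'cb' -> MATCH
  Position 4: 'bc' -> no
  Position 5: 'cb' -> MATCH
  Position 6: 'bb' -> no
  Position 7: 'bb' -> no
  Position 8: 'ba' -> no
Total matches: 2

2


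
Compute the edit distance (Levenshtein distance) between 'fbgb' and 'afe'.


Building DP table for s1='fbgb' (len 4) and s2='afe' (len 3):
       a  f  e
    0  1  2  3
  f 1  1  1  2
  b 2  2  2  2
  g 3  3  3  3
  b 4  4  4  4
Edit distance = dp[4][3] = 4

4


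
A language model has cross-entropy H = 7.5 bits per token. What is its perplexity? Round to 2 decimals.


Perplexity formula: PP = 2^H
H = 7.5
PP = 2^7.5
Decompose: 2^7.5 = 2^7 * 2^0.5 = 2^7 * sqrt(2)
2^7 = 128, sqrt(2) ~ 1.4142136
PP ~ 128 * 1.4142136 = 181.0193408
Rounded to 2 decimals: 181.02

181.02


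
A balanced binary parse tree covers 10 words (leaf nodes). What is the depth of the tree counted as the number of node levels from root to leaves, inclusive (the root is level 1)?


In a balanced binary tree with n leaves the deepest leaf is ceil(log2(n)) edges below the root,
so counting node levels inclusive of root and leaves gives ceil(log2(n)) + 1 levels.
log2(10) = 3.3219
ceil(3.3219) = 4
levels = 4 + 1 = 5

5


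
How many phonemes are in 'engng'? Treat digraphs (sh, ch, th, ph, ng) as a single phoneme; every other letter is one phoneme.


Parsing 'engng' greedily, digraphs first:
  'e' -> vowel phoneme (phonemes so far: 1)
  'ng' -> digraph (1 consonant phoneme) (phonemes so far: 2)
  'ng' -> digraph (1 consonant phoneme) (phonemes so far: 3)
Total phonemes: 3

3


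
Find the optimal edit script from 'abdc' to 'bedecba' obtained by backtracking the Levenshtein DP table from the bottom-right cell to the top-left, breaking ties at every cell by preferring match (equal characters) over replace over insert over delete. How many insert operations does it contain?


Edit distance = 5. Backtracking from cell (4, 7) with preference match > replace > insert > delete,
then listing the resulting alignment 'abdc' -> 'bedecba' left to right:
  Step 1: replace a->b
  Step 2: replace b->e
  Step 3: keep 'd'
  Step 4: insert 'e' [insertion #1]
  Step 5: keep 'c'
  Step 6: insert 'b' [insertion #2]
  Step 7: insert 'a' [insertion #3]
Total insertions: 3

3


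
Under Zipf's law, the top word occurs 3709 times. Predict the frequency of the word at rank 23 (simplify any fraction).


Zipf's law: freq(rank) = f1 / rank
f1 = 3709, rank = 23
freq = 3709 / 23
GCD(3709, 23) = 1
Simplified: 3709/23

3709/23


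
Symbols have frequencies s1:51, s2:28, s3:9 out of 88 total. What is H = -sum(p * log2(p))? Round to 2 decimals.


Computing entropy H = -sum(p_i * log2(p_i)):
  s1: p = 51/88 = 0.5795, -p*log2(p) = 0.4561
  s2: p = 28/88 = 0.3182, -p*log2(p) = 0.5257
  s3: p = 9/88 = 0.1023, -p*log2(p) = 0.3364
H = sum of terms = 1.3182
Rounded to 2 decimals: 1.32

1.32


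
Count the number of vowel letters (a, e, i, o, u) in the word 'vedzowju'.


Scanning each character of 'vedzowju':
  Position 1: 'v' -> consonant (running count: 0)
  Position 2: 'e' -> vowel (running count: 1)
  Position 3: 'd' -> consonant (running count: 1)
  Position 4: 'z' -> consonant (running count: 1)
  Position 5: 'o' -> vowel (running count: 2)
  Position 6: 'w' -> consonant (running count: 2)
  Position 7: 'j' -> consonant (running count: 2)
  Position 8: 'u' -> vowel (running count: 3)
Total vowels: 3

3


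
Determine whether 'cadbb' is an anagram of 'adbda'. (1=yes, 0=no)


Sort characters of 'cadbb': 'abbcd'
Sort characters of 'adbda': 'aabdd'
Sorted forms differ -> they are NOT anagrams
Result: 0

0


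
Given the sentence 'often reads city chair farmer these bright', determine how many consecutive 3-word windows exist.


Word trigrams from [7] words:
  Trigram 1: (often reads city)
  Trigram 2: (reads city chair)
  Trigram 3: (city chair farmer)
  Trigram 4: (chair farmer these)
  Trigram 5: (farmer these bright)
Total word trigrams: 7 - 2 = 5

5


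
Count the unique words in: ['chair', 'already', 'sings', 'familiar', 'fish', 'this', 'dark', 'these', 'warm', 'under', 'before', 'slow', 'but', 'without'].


Listing all tokens and tracking unique types:
  Token 1: 'chair' -> NEW (unique so far: 1)
  Token 2: 'already' -> NEW (unique so far: 2)
  Token 3: 'sings' -> NEW (unique so far: 3)
  Token 4: 'familiar' -> NEW (unique so far: 4)
  Token 5: 'fish' -> NEW (unique so far: 5)
  Token 6: 'this' -> NEW (unique so far: 6)
  Token 7: 'dark' -> NEW (unique so far: 7)
  Token 8: 'these' -> NEW (unique so far: 8)
  Token 9: 'warm' -> NEW (unique so far: 9)
  Token 10: 'under' -> NEW (unique so far: 10)
  Token 11: 'before' -> NEW (unique so far: 11)
  Token 12: 'slow' -> NEW (unique so far: 12)
  Token 13: 'but' -> NEW (unique so far: 13)
  Token 14: 'without' -> NEW (unique so far: 14)
Unique types: ('already', 'before', 'but', 'chair', 'dark', 'familiar', 'fish', 'sings', 'slow', 'these', 'this', 'under', 'warm', 'without')
Vocabulary size: 14

14


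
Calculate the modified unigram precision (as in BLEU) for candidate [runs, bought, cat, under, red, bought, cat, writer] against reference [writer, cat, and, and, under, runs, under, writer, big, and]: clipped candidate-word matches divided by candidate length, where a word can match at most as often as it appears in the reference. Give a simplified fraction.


Reference word counts: {'and': 3, 'big': 1, 'cat': 1, 'runs': 1, 'under': 2, 'writer': 2}
Checking each candidate word (with clipping):
  'runs' -> in reference (ref count 1, used 1/1) -> match (matches: 1)
  'bought' -> not in reference -> no match (matches: 1)
  'cat' -> in reference (ref count 1, used 1/1) -> match (matches: 2)
  'under' -> in reference (ref count 2, used 1/2) -> match (matches: 3)
  'red' -> not in reference -> no match (matches: 3)
  'bought' -> not in reference -> no match (matches: 3)
  'cat' -> ref count 1 already used up (1/1) -> clipped, no match (matches: 3)
  'writer' -> in reference (ref count 2, used 1/2) -> match (matches: 4)
Clipped matches: 4, Candidate length: 8
Precision = 4/8 = 1/2

1/2


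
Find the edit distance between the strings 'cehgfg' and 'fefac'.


Building DP table for s1='cehgfg' (len 6) and s2='fefac' (len 5):
       f  e  f  a  c
    0  1  2  3  4  5
  c 1  1  2  3  4  4
  e 2  2  1  2  3  4
  h 3  3  2  2  3  4
  g 4  4  3  3  3  4
  f 5  4  4  3  4  4
  g 6  5  5  4  4  5
Edit distance = dp[6][5] = 5

5


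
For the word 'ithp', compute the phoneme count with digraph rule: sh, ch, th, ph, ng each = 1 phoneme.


Parsing 'ithp' greedily, digraphs first:
  'i' -> vowel phoneme (phonemes so far: 1)
  'th' -> digraph (1 consonant phoneme) (phonemes so far: 2)
  'p' -> consonant phoneme (phonemes so far: 3)
Total phonemes: 3

3


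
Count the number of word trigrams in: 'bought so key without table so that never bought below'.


Word trigrams from [10] words:
  Trigram 1: (bought so key)
  Trigram 2: (so key without)
  Trigram 3: (key without table)
  Trigram 4: (without table so)
  Trigram 5: (table so that)
  Trigram 6: (so that never)
  Trigram 7: (that never bought)
  Trigram 8: (never bought below)
Total word trigrams: 10 - 2 = 8

8


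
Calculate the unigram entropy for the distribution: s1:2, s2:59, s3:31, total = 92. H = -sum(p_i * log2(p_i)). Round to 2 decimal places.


Computing entropy H = -sum(p_i * log2(p_i)):
  s1: p = 2/92 = 0.0217, -p*log2(p) = 0.1201
  s2: p = 59/92 = 0.6413, -p*log2(p) = 0.4110
  s3: p = 31/92 = 0.3370, -p*log2(p) = 0.5288
H = sum of terms = 1.0599
Rounded to 2 decimals: 1.06

1.06


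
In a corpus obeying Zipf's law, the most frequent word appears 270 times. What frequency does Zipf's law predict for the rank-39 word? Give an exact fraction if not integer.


Zipf's law: freq(rank) = f1 / rank
f1 = 270, rank = 39
freq = 270 / 39
GCD(270, 39) = 3
Simplified: 90/13

90/13


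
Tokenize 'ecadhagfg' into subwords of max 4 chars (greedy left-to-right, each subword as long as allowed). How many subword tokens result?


'ecadhagfg' has 9 characters.
Chunking with max size 4:
  Chunk 1: 'ecad' (positions 0-3)
  Chunk 2: 'hagf' (positions 4-7)
  Chunk 3: 'g' (positions 8-8)
Total chunks: ceil(9 / 4) = 3

3


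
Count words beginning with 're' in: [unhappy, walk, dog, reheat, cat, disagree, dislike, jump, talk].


Checking each word for prefix 're':
  'unhappy' -> no (count: 0)
  'walk' -> no (count: 0)
  'dog' -> no (count: 0)
  'reheat' -> YES, starts with 're' (count: 1)
  'cat' -> no (count: 1)
  'disagree' -> no (count: 1)
  'dislike' -> no (count: 1)
  'jump' -> no (count: 1)
  'talk' -> no (count: 1)
Total with prefix 're': 1

1


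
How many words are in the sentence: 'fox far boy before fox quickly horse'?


Counting words by splitting on spaces:
  Word 1: 'fox'
  Word 2: 'far'
  Word 3: 'boy'
  Word 4: 'before'
  Word 5: 'fox'
  Word 6: 'quickly'
  Word 7: 'horse'
Total words: 7

7


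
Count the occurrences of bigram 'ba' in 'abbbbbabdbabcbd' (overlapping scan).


Scanning 'abbbbbabdbabcbd' for bigram 'ba':
  Position 0: 'ab' -> no
  Position 1: 'bb' -> no
  Position 2: 'bb' -> no
  Position 3: 'bb' -> no
  Position 4: 'bb' -> no
  Position 5: 'ba' -> MATCH
  Position 6: 'ab' -> no
  Position 7: 'bd' -> no
  Position 8: 'db' -> no
  Position 9: 'ba' -> MATCH
  Position 10: 'ab' -> no
  Position 11: 'bc' -> no
  Position 12: 'cb' -> no
  Position 13: 'bd' -> no
Total matches: 2

2


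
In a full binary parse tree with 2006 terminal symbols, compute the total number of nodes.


Leaf nodes (terminals): 2006
Internal nodes = n - 1 = 2006 - 1 = 2005
Total = leaves + internal = 2006 + 2005 = 4011

4011


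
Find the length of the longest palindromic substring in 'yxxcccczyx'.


Scanning 'yxxcccczyx' for palindromic substrings.
Substring at positions 3-6: 'cccc'.
Check: reverse('cccc') = 'cccc' -> palindrome confirmed.
Neighbouring characters ('x' / 'z') break symmetry, so it cannot extend further.
No longer palindromic substring exists; longest length = 4

4


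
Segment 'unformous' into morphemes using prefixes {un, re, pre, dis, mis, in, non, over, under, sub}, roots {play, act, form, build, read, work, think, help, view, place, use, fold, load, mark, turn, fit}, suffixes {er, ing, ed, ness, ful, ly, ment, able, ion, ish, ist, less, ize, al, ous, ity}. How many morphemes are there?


Segmenting 'unformous' against the inventory:
  'un' -> prefix (morpheme 1)
  'form' -> root (morpheme 2)
  'ous' -> suffix (morpheme 3)
Total morphemes: 3

3


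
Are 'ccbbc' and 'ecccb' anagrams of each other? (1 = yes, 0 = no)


Sort characters of 'ccbbc': 'bbccc'
Sort characters of 'ecccb': 'bccce'
Sorted forms differ -> they are NOT anagrams
Result: 0

0


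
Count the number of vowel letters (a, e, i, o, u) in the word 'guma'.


Scanning each character of 'guma':
  Position 1: 'g' -> consonant (running count: 0)
  Position 2: 'u' -> vowel (running count: 1)
  Position 3: 'm' -> consonant (running count: 1)
  Position 4: 'a' -> vowel (running count: 2)
Total vowels: 2

2


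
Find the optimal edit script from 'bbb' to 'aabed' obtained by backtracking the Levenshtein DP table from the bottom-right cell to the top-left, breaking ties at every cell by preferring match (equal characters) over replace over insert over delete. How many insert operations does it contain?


Edit distance = 4. Backtracking from cell (3, 5) with preference match > replace > insert > delete,
then listing the resulting alignment 'bbb' -> 'aabed' left to right:
  Step 1: insert 'a' [insertion #1]
  Step 2: insert 'a' [insertion #2]
  Step 3: keep 'b'
  Step 4: replace b->e
  Step 5: replace b->d
Total insertions: 2

2


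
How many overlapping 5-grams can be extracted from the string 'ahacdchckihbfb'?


String 'ahacdchckihbfb' has length L = 14.
Number of overlapping n-grams = L - n + 1
Substituting: 14 - 5 + 1 = 10

10


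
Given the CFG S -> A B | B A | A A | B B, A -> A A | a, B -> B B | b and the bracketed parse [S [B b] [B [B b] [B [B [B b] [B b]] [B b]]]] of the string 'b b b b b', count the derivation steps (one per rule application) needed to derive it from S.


Every bracketed nonterminal node [X ...] in the tree is produced by exactly one rule application.
Reading the tree off as a leftmost derivation:
  Step 1: S  =>  B B   (applied S -> B B)
  Step 2: B B  =>  b B   (applied B -> b)
  Step 3: b B  =>  b B B   (applied B -> B B)
  Step 4: b B B  =>  b b B   (applied B -> b)
  Step 5: b b B  =>  b b B B   (applied B -> B B)
  Step 6: b b B B  =>  b b B B B   (applied B -> B B)
  Step 7: b b B B B  =>  b b b B B   (applied B -> b)
  Step 8: b b b B B  =>  b b b b B   (applied B -> b)
  Step 9: b b b b B  =>  b b b b b   (applied B -> b)
Final yield: b b b b b
Total rewrite steps: 9

9
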